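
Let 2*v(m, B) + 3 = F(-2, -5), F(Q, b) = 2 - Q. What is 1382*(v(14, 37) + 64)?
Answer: 89139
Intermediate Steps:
v(m, B) = ½ (v(m, B) = -3/2 + (2 - 1*(-2))/2 = -3/2 + (2 + 2)/2 = -3/2 + (½)*4 = -3/2 + 2 = ½)
1382*(v(14, 37) + 64) = 1382*(½ + 64) = 1382*(129/2) = 89139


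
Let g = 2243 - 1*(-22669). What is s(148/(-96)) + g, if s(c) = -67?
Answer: 24845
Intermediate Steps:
g = 24912 (g = 2243 + 22669 = 24912)
s(148/(-96)) + g = -67 + 24912 = 24845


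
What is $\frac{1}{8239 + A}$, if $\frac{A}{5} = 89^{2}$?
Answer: $\frac{1}{47844} \approx 2.0901 \cdot 10^{-5}$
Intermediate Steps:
$A = 39605$ ($A = 5 \cdot 89^{2} = 5 \cdot 7921 = 39605$)
$\frac{1}{8239 + A} = \frac{1}{8239 + 39605} = \frac{1}{47844}$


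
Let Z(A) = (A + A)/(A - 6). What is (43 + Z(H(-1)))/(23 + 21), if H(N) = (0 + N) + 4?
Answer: 41/44 ≈ 0.93182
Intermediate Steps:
H(N) = 4 + N (H(N) = N + 4 = 4 + N)
Z(A) = 2*A/(-6 + A) (Z(A) = (2*A)/(-6 + A) = 2*A/(-6 + A))
(43 + Z(H(-1)))/(23 + 21) = (43 + 2*(4 - 1)/(-6 + (4 - 1)))/(23 + 21) = (43 + 2*3/(-6 + 3))/44 = (43 + 2*3/(-3))*(1/44) = (43 + 2*3*(-1/3))*(1/44) = (43 - 2)*(1/44) = 41*(1/44) = 41/44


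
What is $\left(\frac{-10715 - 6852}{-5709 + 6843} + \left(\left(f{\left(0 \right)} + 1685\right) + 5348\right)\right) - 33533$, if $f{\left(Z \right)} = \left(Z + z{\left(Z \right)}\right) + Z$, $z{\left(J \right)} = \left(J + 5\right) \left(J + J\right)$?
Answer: $- \frac{30068567}{1134} \approx -26516.0$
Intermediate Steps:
$z{\left(J \right)} = 2 J \left(5 + J\right)$ ($z{\left(J \right)} = \left(5 + J\right) 2 J = 2 J \left(5 + J\right)$)
$f{\left(Z \right)} = 2 Z + 2 Z \left(5 + Z\right)$ ($f{\left(Z \right)} = \left(Z + 2 Z \left(5 + Z\right)\right) + Z = 2 Z + 2 Z \left(5 + Z\right)$)
$\left(\frac{-10715 - 6852}{-5709 + 6843} + \left(\left(f{\left(0 \right)} + 1685\right) + 5348\right)\right) - 33533 = \left(\frac{-10715 - 6852}{-5709 + 6843} + \left(\left(2 \cdot 0 \left(6 + 0\right) + 1685\right) + 5348\right)\right) - 33533 = \left(- \frac{17567}{1134} + \left(\left(2 \cdot 0 \cdot 6 + 1685\right) + 5348\right)\right) - 33533 = \left(\left(-17567\right) \frac{1}{1134} + \left(\left(0 + 1685\right) + 5348\right)\right) - 33533 = \left(- \frac{17567}{1134} + \left(1685 + 5348\right)\right) - 33533 = \left(- \frac{17567}{1134} + 7033\right) - 33533 = \frac{7957855}{1134} - 33533 = - \frac{30068567}{1134}$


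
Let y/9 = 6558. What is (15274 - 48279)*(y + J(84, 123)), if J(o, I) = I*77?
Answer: -2260611465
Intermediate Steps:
J(o, I) = 77*I
y = 59022 (y = 9*6558 = 59022)
(15274 - 48279)*(y + J(84, 123)) = (15274 - 48279)*(59022 + 77*123) = -33005*(59022 + 9471) = -33005*68493 = -2260611465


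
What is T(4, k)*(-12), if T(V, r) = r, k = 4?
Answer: -48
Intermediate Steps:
T(4, k)*(-12) = 4*(-12) = -48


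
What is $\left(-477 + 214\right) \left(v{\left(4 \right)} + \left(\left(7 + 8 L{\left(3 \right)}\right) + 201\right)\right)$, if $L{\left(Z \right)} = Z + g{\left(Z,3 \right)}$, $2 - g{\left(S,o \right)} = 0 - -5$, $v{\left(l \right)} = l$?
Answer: $-55756$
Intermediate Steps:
$g{\left(S,o \right)} = -3$ ($g{\left(S,o \right)} = 2 - \left(0 - -5\right) = 2 - \left(0 + 5\right) = 2 - 5 = -3$)
$L{\left(Z \right)} = -3 + Z$ ($L{\left(Z \right)} = Z - 3 = -3 + Z$)
$\left(-477 + 214\right) \left(v{\left(4 \right)} + \left(\left(7 + 8 L{\left(3 \right)}\right) + 201\right)\right) = \left(-477 + 214\right) \left(4 + \left(\left(7 + 8 \left(-3 + 3\right)\right) + 201\right)\right) = - 263 \left(4 + \left(\left(7 + 8 \cdot 0\right) + 201\right)\right) = - 263 \left(4 + \left(\left(7 + 0\right) + 201\right)\right) = - 263 \left(4 + \left(7 + 201\right)\right) = - 263 \left(4 + 208\right) = \left(-263\right) 212 = -55756$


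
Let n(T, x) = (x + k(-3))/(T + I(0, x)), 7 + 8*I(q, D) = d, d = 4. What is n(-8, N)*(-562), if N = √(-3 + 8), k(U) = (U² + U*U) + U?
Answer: 67440/67 + 4496*√5/67 ≈ 1156.6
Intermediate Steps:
k(U) = U + 2*U² (k(U) = (U² + U²) + U = 2*U² + U = U + 2*U²)
N = √5 ≈ 2.2361
I(q, D) = -3/8 (I(q, D) = -7/8 + (⅛)*4 = -7/8 + ½ = -3/8)
n(T, x) = (15 + x)/(-3/8 + T) (n(T, x) = (x - 3*(1 + 2*(-3)))/(T - 3/8) = (x - 3*(1 - 6))/(-3/8 + T) = (x - 3*(-5))/(-3/8 + T) = (x + 15)/(-3/8 + T) = (15 + x)/(-3/8 + T))
n(-8, N)*(-562) = (8*(15 + √5)/(-3 + 8*(-8)))*(-562) = (8*(15 + √5)/(-3 - 64))*(-562) = (8*(15 + √5)/(-67))*(-562) = (8*(-1/67)*(15 + √5))*(-562) = (-120/67 - 8*√5/67)*(-562) = 67440/67 + 4496*√5/67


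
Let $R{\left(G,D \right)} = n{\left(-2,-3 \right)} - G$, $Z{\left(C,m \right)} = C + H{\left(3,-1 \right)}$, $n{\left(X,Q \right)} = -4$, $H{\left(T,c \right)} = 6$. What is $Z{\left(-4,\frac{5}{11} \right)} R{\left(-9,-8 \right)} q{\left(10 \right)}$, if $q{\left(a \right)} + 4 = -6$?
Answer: $-100$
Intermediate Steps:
$q{\left(a \right)} = -10$ ($q{\left(a \right)} = -4 - 6 = -10$)
$Z{\left(C,m \right)} = 6 + C$ ($Z{\left(C,m \right)} = C + 6 = 6 + C$)
$R{\left(G,D \right)} = -4 - G$
$Z{\left(-4,\frac{5}{11} \right)} R{\left(-9,-8 \right)} q{\left(10 \right)} = \left(6 - 4\right) \left(-4 - -9\right) \left(-10\right) = 2 \left(-4 + 9\right) \left(-10\right) = 2 \cdot 5 \left(-10\right) = 10 \left(-10\right) = -100$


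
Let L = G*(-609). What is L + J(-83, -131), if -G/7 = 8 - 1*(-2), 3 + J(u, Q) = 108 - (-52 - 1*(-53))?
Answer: 42734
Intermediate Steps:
J(u, Q) = 104 (J(u, Q) = -3 + (108 - (-52 - 1*(-53))) = -3 + (108 - (-52 + 53)) = -3 + (108 - 1*1) = -3 + (108 - 1) = -3 + 107 = 104)
G = -70 (G = -7*(8 - 1*(-2)) = -7*(8 + 2) = -7*10 = -70)
L = 42630 (L = -70*(-609) = 42630)
L + J(-83, -131) = 42630 + 104 = 42734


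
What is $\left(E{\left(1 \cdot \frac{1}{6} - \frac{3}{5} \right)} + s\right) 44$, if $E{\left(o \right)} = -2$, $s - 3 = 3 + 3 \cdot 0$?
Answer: $176$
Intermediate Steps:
$s = 6$ ($s = 3 + \left(3 + 3 \cdot 0\right) = 3 + \left(3 + 0\right) = 3 + 3 = 6$)
$\left(E{\left(1 \cdot \frac{1}{6} - \frac{3}{5} \right)} + s\right) 44 = \left(-2 + 6\right) 44 = 4 \cdot 44 = 176$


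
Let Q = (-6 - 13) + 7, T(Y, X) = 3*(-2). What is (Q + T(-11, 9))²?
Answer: 324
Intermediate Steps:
T(Y, X) = -6
Q = -12 (Q = -19 + 7 = -12)
(Q + T(-11, 9))² = (-12 - 6)² = (-18)² = 324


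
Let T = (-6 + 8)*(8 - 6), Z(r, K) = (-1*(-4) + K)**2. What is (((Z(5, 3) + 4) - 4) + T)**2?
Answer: 2809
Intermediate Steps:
Z(r, K) = (4 + K)**2
T = 4 (T = 2*2 = 4)
(((Z(5, 3) + 4) - 4) + T)**2 = ((((4 + 3)**2 + 4) - 4) + 4)**2 = (((7**2 + 4) - 4) + 4)**2 = (((49 + 4) - 4) + 4)**2 = ((53 - 4) + 4)**2 = (49 + 4)**2 = 53**2 = 2809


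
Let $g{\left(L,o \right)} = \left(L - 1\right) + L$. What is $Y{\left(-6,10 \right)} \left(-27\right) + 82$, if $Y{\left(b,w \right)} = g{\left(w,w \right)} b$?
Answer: $3160$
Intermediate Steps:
$g{\left(L,o \right)} = -1 + 2 L$ ($g{\left(L,o \right)} = \left(-1 + L\right) + L = -1 + 2 L$)
$Y{\left(b,w \right)} = b \left(-1 + 2 w\right)$ ($Y{\left(b,w \right)} = \left(-1 + 2 w\right) b = b \left(-1 + 2 w\right)$)
$Y{\left(-6,10 \right)} \left(-27\right) + 82 = - 6 \left(-1 + 2 \cdot 10\right) \left(-27\right) + 82 = - 6 \left(-1 + 20\right) \left(-27\right) + 82 = \left(-6\right) 19 \left(-27\right) + 82 = \left(-114\right) \left(-27\right) + 82 = 3078 + 82 = 3160$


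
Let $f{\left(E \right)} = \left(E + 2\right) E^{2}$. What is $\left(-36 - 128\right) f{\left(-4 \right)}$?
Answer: $5248$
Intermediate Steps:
$f{\left(E \right)} = E^{2} \left(2 + E\right)$ ($f{\left(E \right)} = \left(2 + E\right) E^{2} = E^{2} \left(2 + E\right)$)
$\left(-36 - 128\right) f{\left(-4 \right)} = \left(-36 - 128\right) \left(-4\right)^{2} \left(2 - 4\right) = - 164 \cdot 16 \left(-2\right) = \left(-164\right) \left(-32\right) = 5248$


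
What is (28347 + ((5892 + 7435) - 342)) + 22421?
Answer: 63753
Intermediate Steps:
(28347 + ((5892 + 7435) - 342)) + 22421 = (28347 + (13327 - 342)) + 22421 = (28347 + 12985) + 22421 = 41332 + 22421 = 63753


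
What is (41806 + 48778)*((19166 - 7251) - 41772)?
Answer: -2704566488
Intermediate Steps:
(41806 + 48778)*((19166 - 7251) - 41772) = 90584*(11915 - 41772) = 90584*(-29857) = -2704566488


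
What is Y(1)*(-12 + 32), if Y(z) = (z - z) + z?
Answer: 20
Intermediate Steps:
Y(z) = z (Y(z) = 0 + z = z)
Y(1)*(-12 + 32) = 1*(-12 + 32) = 1*20 = 20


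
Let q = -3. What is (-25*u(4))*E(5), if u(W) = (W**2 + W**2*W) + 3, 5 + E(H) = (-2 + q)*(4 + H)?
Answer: 103750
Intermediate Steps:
E(H) = -25 - 5*H (E(H) = -5 + (-2 - 3)*(4 + H) = -5 - 5*(4 + H) = -5 + (-20 - 5*H) = -25 - 5*H)
u(W) = 3 + W**2 + W**3 (u(W) = (W**2 + W**3) + 3 = 3 + W**2 + W**3)
(-25*u(4))*E(5) = (-25*(3 + 4**2 + 4**3))*(-25 - 5*5) = (-25*(3 + 16 + 64))*(-25 - 25) = -25*83*(-50) = -2075*(-50) = 103750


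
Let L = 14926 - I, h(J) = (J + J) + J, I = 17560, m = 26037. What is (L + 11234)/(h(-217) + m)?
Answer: 4300/12693 ≈ 0.33877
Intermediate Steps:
h(J) = 3*J (h(J) = 2*J + J = 3*J)
L = -2634 (L = 14926 - 1*17560 = 14926 - 17560 = -2634)
(L + 11234)/(h(-217) + m) = (-2634 + 11234)/(3*(-217) + 26037) = 8600/(-651 + 26037) = 8600/25386 = 8600*(1/25386) = 4300/12693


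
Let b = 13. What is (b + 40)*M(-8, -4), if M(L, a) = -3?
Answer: -159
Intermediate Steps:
(b + 40)*M(-8, -4) = (13 + 40)*(-3) = 53*(-3) = -159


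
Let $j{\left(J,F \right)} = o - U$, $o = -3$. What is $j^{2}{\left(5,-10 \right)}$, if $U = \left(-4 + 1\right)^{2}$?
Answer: $144$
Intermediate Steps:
$U = 9$ ($U = \left(-3\right)^{2} = 9$)
$j{\left(J,F \right)} = -12$ ($j{\left(J,F \right)} = -3 - 9 = -12$)
$j^{2}{\left(5,-10 \right)} = \left(-12\right)^{2} = 144$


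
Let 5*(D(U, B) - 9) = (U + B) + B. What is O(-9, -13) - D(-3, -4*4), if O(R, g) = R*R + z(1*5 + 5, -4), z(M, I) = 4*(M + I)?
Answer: 103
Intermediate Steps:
z(M, I) = 4*I + 4*M (z(M, I) = 4*(I + M) = 4*I + 4*M)
D(U, B) = 9 + U/5 + 2*B/5 (D(U, B) = 9 + ((U + B) + B)/5 = 9 + ((B + U) + B)/5 = 9 + (U + 2*B)/5 = 9 + (U/5 + 2*B/5) = 9 + U/5 + 2*B/5)
O(R, g) = 24 + R² (O(R, g) = R*R + (4*(-4) + 4*(1*5 + 5)) = R² + (-16 + 4*(5 + 5)) = R² + (-16 + 4*10) = R² + (-16 + 40) = R² + 24 = 24 + R²)
O(-9, -13) - D(-3, -4*4) = (24 + (-9)²) - (9 + (⅕)*(-3) + 2*(-4*4)/5) = (24 + 81) - (9 - ⅗ + (⅖)*(-16)) = 105 - (9 - ⅗ - 32/5) = 105 - 1*2 = 105 - 2 = 103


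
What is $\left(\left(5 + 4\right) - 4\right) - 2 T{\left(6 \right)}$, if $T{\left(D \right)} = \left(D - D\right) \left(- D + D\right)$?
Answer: $5$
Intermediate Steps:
$T{\left(D \right)} = 0$ ($T{\left(D \right)} = 0 \cdot 0 = 0$)
$\left(\left(5 + 4\right) - 4\right) - 2 T{\left(6 \right)} = \left(\left(5 + 4\right) - 4\right) - 0 = \left(9 - 4\right) + 0 = 5 + 0 = 5$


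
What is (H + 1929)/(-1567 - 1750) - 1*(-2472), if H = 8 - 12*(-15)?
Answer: 8197507/3317 ≈ 2471.4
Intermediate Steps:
H = 188 (H = 8 + 180 = 188)
(H + 1929)/(-1567 - 1750) - 1*(-2472) = (188 + 1929)/(-1567 - 1750) - 1*(-2472) = 2117/(-3317) + 2472 = 2117*(-1/3317) + 2472 = -2117/3317 + 2472 = 8197507/3317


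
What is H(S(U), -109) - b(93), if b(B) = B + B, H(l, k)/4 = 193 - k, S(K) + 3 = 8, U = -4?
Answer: 1022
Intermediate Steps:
S(K) = 5 (S(K) = -3 + 8 = 5)
H(l, k) = 772 - 4*k (H(l, k) = 4*(193 - k) = 772 - 4*k)
b(B) = 2*B
H(S(U), -109) - b(93) = (772 - 4*(-109)) - 2*93 = (772 + 436) - 1*186 = 1208 - 186 = 1022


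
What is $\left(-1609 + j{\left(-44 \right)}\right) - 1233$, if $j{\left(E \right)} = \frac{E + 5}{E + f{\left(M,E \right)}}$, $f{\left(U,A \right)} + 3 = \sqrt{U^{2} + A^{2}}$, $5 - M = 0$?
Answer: $- \frac{702983}{248} + \frac{39 \sqrt{1961}}{248} \approx -2827.6$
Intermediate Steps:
$M = 5$ ($M = 5 - 0 = 5 + 0 = 5$)
$f{\left(U,A \right)} = -3 + \sqrt{A^{2} + U^{2}}$ ($f{\left(U,A \right)} = -3 + \sqrt{U^{2} + A^{2}} = -3 + \sqrt{A^{2} + U^{2}}$)
$j{\left(E \right)} = \frac{5 + E}{-3 + E + \sqrt{25 + E^{2}}}$ ($j{\left(E \right)} = \frac{E + 5}{E + \left(-3 + \sqrt{E^{2} + 5^{2}}\right)} = \frac{5 + E}{E + \left(-3 + \sqrt{E^{2} + 25}\right)} = \frac{5 + E}{E + \left(-3 + \sqrt{25 + E^{2}}\right)} = \frac{5 + E}{-3 + E + \sqrt{25 + E^{2}}}$)
$\left(-1609 + j{\left(-44 \right)}\right) - 1233 = \left(-1609 + \frac{5 - 44}{-3 - 44 + \sqrt{25 + \left(-44\right)^{2}}}\right) - 1233 = \left(-1609 + \frac{1}{-3 - 44 + \sqrt{25 + 1936}} \left(-39\right)\right) - 1233 = \left(-1609 + \frac{1}{-3 - 44 + \sqrt{1961}} \left(-39\right)\right) - 1233 = \left(-1609 + \frac{1}{-47 + \sqrt{1961}} \left(-39\right)\right) - 1233 = \left(-1609 - \frac{39}{-47 + \sqrt{1961}}\right) - 1233 = -2842 - \frac{39}{-47 + \sqrt{1961}}$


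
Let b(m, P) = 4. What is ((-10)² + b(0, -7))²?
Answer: 10816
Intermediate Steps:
((-10)² + b(0, -7))² = ((-10)² + 4)² = (100 + 4)² = 104² = 10816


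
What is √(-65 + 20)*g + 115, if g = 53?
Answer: 115 + 159*I*√5 ≈ 115.0 + 355.53*I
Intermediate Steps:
√(-65 + 20)*g + 115 = √(-65 + 20)*53 + 115 = √(-45)*53 + 115 = (3*I*√5)*53 + 115 = 159*I*√5 + 115 = 115 + 159*I*√5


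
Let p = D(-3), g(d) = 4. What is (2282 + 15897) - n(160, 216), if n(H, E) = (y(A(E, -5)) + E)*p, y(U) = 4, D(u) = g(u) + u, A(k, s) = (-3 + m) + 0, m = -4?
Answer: 17959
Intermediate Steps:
A(k, s) = -7 (A(k, s) = (-3 - 4) + 0 = -7 + 0 = -7)
D(u) = 4 + u
p = 1 (p = 4 - 3 = 1)
n(H, E) = 4 + E (n(H, E) = (4 + E)*1 = 4 + E)
(2282 + 15897) - n(160, 216) = (2282 + 15897) - (4 + 216) = 18179 - 1*220 = 18179 - 220 = 17959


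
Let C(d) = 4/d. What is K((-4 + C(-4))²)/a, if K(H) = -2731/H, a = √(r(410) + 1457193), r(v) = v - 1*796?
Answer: -2731*√1456807/36420175 ≈ -0.090507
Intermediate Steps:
r(v) = -796 + v (r(v) = v - 796 = -796 + v)
a = √1456807 (a = √((-796 + 410) + 1457193) = √(-386 + 1457193) = √1456807 ≈ 1207.0)
K((-4 + C(-4))²)/a = (-2731/(-4 + 4/(-4))²)/(√1456807) = (-2731/(-4 + 4*(-¼))²)*(√1456807/1456807) = (-2731/(-4 - 1)²)*(√1456807/1456807) = (-2731/((-5)²))*(√1456807/1456807) = (-2731/25)*(√1456807/1456807) = (-2731*1/25)*(√1456807/1456807) = -2731*√1456807/36420175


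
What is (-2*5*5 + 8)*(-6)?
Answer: 252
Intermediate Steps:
(-2*5*5 + 8)*(-6) = (-10*5 + 8)*(-6) = (-50 + 8)*(-6) = -42*(-6) = 252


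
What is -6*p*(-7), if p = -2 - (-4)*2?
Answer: 252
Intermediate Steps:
p = 6 (p = -2 - 2*(-4) = -2 + 8 = 6)
-6*p*(-7) = -6*6*(-7) = -36*(-7) = 252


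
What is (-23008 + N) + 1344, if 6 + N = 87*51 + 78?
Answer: -17155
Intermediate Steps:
N = 4509 (N = -6 + (87*51 + 78) = -6 + (4437 + 78) = -6 + 4515 = 4509)
(-23008 + N) + 1344 = (-23008 + 4509) + 1344 = -18499 + 1344 = -17155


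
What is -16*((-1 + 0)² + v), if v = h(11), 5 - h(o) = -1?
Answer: -112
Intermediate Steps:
h(o) = 6 (h(o) = 5 - 1*(-1) = 5 + 1 = 6)
v = 6
-16*((-1 + 0)² + v) = -16*((-1 + 0)² + 6) = -16*((-1)² + 6) = -16*(1 + 6) = -16*7 = -112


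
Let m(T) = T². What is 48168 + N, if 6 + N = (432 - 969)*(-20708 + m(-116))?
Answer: 3942486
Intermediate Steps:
N = 3894318 (N = -6 + (432 - 969)*(-20708 + (-116)²) = -6 - 537*(-20708 + 13456) = -6 - 537*(-7252) = -6 + 3894324 = 3894318)
48168 + N = 48168 + 3894318 = 3942486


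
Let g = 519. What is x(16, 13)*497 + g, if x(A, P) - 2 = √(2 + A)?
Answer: 1513 + 1491*√2 ≈ 3621.6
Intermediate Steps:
x(A, P) = 2 + √(2 + A)
x(16, 13)*497 + g = (2 + √(2 + 16))*497 + 519 = (2 + √18)*497 + 519 = (2 + 3*√2)*497 + 519 = (994 + 1491*√2) + 519 = 1513 + 1491*√2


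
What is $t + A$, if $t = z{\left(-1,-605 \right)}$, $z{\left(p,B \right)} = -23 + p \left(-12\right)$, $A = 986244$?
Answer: $986233$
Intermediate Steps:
$z{\left(p,B \right)} = -23 - 12 p$
$t = -11$ ($t = -23 - -12 = -23 + 12 = -11$)
$t + A = -11 + 986244 = 986233$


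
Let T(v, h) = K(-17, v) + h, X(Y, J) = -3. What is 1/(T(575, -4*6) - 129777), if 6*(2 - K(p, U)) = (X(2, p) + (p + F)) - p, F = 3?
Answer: -1/129799 ≈ -7.7042e-6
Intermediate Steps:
K(p, U) = 2 (K(p, U) = 2 - ((-3 + (p + 3)) - p)/6 = 2 - ((-3 + (3 + p)) - p)/6 = 2 - (p - p)/6 = 2 - 1/6*0 = 2 + 0 = 2)
T(v, h) = 2 + h
1/(T(575, -4*6) - 129777) = 1/((2 - 4*6) - 129777) = 1/((2 - 24) - 129777) = 1/(-22 - 129777) = 1/(-129799) = -1/129799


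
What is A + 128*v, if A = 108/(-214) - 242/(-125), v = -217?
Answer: -371484856/13375 ≈ -27775.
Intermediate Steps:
A = 19144/13375 (A = 108*(-1/214) - 242*(-1/125) = -54/107 + 242/125 = 19144/13375 ≈ 1.4313)
A + 128*v = 19144/13375 + 128*(-217) = 19144/13375 - 27776 = -371484856/13375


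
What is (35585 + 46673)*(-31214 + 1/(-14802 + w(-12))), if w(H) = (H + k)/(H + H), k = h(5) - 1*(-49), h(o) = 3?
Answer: -114029737672906/44411 ≈ -2.5676e+9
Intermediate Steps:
k = 52 (k = 3 - 1*(-49) = 3 + 49 = 52)
w(H) = (52 + H)/(2*H) (w(H) = (H + 52)/(H + H) = (52 + H)/((2*H)) = (52 + H)*(1/(2*H)) = (52 + H)/(2*H))
(35585 + 46673)*(-31214 + 1/(-14802 + w(-12))) = (35585 + 46673)*(-31214 + 1/(-14802 + (½)*(52 - 12)/(-12))) = 82258*(-31214 + 1/(-14802 + (½)*(-1/12)*40)) = 82258*(-31214 + 1/(-14802 - 5/3)) = 82258*(-31214 + 1/(-44411/3)) = 82258*(-31214 - 3/44411) = 82258*(-1386244957/44411) = -114029737672906/44411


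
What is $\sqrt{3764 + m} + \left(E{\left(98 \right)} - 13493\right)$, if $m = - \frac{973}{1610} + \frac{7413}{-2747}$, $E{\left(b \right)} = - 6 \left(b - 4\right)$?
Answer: $-14057 + \frac{3 \sqrt{166801070444530}}{631810} \approx -13996.0$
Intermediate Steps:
$E{\left(b \right)} = 24 - 6 b$ ($E{\left(b \right)} = - 6 \left(-4 + b\right) = 24 - 6 b$)
$m = - \frac{2086823}{631810}$ ($m = \left(-973\right) \frac{1}{1610} + 7413 \left(- \frac{1}{2747}\right) = - \frac{139}{230} - \frac{7413}{2747} = - \frac{2086823}{631810} \approx -3.3029$)
$\sqrt{3764 + m} + \left(E{\left(98 \right)} - 13493\right) = \sqrt{3764 - \frac{2086823}{631810}} + \left(\left(24 - 588\right) - 13493\right) = \sqrt{\frac{2376046017}{631810}} + \left(\left(24 - 588\right) - 13493\right) = \frac{3 \sqrt{166801070444530}}{631810} - 14057 = -14057 + \frac{3 \sqrt{166801070444530}}{631810}$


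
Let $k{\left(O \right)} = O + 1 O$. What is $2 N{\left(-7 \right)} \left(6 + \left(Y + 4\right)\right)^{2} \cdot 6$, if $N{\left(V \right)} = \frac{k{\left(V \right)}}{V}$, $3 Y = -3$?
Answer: $1944$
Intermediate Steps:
$Y = -1$ ($Y = \frac{1}{3} \left(-3\right) = -1$)
$k{\left(O \right)} = 2 O$ ($k{\left(O \right)} = O + O = 2 O$)
$N{\left(V \right)} = 2$ ($N{\left(V \right)} = \frac{2 V}{V} = 2$)
$2 N{\left(-7 \right)} \left(6 + \left(Y + 4\right)\right)^{2} \cdot 6 = 2 \cdot 2 \left(6 + \left(-1 + 4\right)\right)^{2} \cdot 6 = 4 \left(6 + 3\right)^{2} \cdot 6 = 4 \cdot 9^{2} \cdot 6 = 4 \cdot 81 \cdot 6 = 324 \cdot 6 = 1944$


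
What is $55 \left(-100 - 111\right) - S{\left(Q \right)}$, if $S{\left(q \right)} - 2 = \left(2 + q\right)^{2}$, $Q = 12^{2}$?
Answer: $-32923$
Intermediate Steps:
$Q = 144$
$S{\left(q \right)} = 2 + \left(2 + q\right)^{2}$
$55 \left(-100 - 111\right) - S{\left(Q \right)} = 55 \left(-100 - 111\right) - \left(2 + \left(2 + 144\right)^{2}\right) = 55 \left(-211\right) - \left(2 + 146^{2}\right) = -11605 - \left(2 + 21316\right) = -11605 - 21318 = -32923$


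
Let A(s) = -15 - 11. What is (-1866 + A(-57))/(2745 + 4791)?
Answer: -473/1884 ≈ -0.25106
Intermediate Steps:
A(s) = -26
(-1866 + A(-57))/(2745 + 4791) = (-1866 - 26)/(2745 + 4791) = -1892/7536 = -1892*1/7536 = -473/1884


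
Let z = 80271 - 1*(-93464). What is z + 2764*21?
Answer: 231779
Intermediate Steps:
z = 173735 (z = 80271 + 93464 = 173735)
z + 2764*21 = 173735 + 2764*21 = 173735 + 58044 = 231779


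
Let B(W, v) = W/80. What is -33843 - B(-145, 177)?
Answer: -541459/16 ≈ -33841.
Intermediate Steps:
B(W, v) = W/80 (B(W, v) = W*(1/80) = W/80)
-33843 - B(-145, 177) = -33843 - (-145)/80 = -33843 - 1*(-29/16) = -33843 + 29/16 = -541459/16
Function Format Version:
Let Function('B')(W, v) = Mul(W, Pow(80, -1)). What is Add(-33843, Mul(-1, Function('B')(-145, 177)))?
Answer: Rational(-541459, 16) ≈ -33841.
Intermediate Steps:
Function('B')(W, v) = Mul(Rational(1, 80), W) (Function('B')(W, v) = Mul(W, Rational(1, 80)) = Mul(Rational(1, 80), W))
Add(-33843, Mul(-1, Function('B')(-145, 177))) = Add(-33843, Mul(-1, Mul(Rational(1, 80), -145))) = Add(-33843, Mul(-1, Rational(-29, 16))) = Add(-33843, Rational(29, 16)) = Rational(-541459, 16)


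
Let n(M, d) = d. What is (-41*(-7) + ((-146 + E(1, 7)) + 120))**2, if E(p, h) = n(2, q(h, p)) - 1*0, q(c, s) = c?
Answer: 71824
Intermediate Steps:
E(p, h) = h (E(p, h) = h - 1*0 = h + 0 = h)
(-41*(-7) + ((-146 + E(1, 7)) + 120))**2 = (-41*(-7) + ((-146 + 7) + 120))**2 = (287 + (-139 + 120))**2 = (287 - 19)**2 = 268**2 = 71824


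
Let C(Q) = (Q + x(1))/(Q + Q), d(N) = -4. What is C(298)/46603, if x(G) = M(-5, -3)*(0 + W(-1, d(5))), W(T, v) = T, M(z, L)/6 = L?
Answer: 79/6943847 ≈ 1.1377e-5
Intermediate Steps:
M(z, L) = 6*L
x(G) = 18 (x(G) = (6*(-3))*(0 - 1) = -18*(-1) = 18)
C(Q) = (18 + Q)/(2*Q) (C(Q) = (Q + 18)/(Q + Q) = (18 + Q)/((2*Q)) = (18 + Q)*(1/(2*Q)) = (18 + Q)/(2*Q))
C(298)/46603 = ((½)*(18 + 298)/298)/46603 = ((½)*(1/298)*316)*(1/46603) = (79/149)*(1/46603) = 79/6943847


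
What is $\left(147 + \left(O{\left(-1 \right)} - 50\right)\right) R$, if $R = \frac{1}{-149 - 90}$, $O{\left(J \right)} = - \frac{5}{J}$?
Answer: $- \frac{102}{239} \approx -0.42678$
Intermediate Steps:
$R = - \frac{1}{239}$ ($R = \frac{1}{-239} = - \frac{1}{239} \approx -0.0041841$)
$\left(147 + \left(O{\left(-1 \right)} - 50\right)\right) R = \left(147 - \left(50 + \frac{5}{-1}\right)\right) \left(- \frac{1}{239}\right) = \left(147 - 45\right) \left(- \frac{1}{239}\right) = 102 \left(- \frac{1}{239}\right) = - \frac{102}{239}$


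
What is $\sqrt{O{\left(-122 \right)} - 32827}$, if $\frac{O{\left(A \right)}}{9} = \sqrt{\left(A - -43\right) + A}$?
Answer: $\sqrt{-32827 + 9 i \sqrt{201}} \approx 0.3521 + 181.18 i$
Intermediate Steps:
$O{\left(A \right)} = 9 \sqrt{43 + 2 A}$ ($O{\left(A \right)} = 9 \sqrt{\left(A - -43\right) + A} = 9 \sqrt{\left(A + 43\right) + A} = 9 \sqrt{\left(43 + A\right) + A} = 9 \sqrt{43 + 2 A}$)
$\sqrt{O{\left(-122 \right)} - 32827} = \sqrt{9 \sqrt{43 + 2 \left(-122\right)} - 32827} = \sqrt{9 \sqrt{43 - 244} - 32827} = \sqrt{9 \sqrt{-201} - 32827} = \sqrt{9 i \sqrt{201} - 32827} = \sqrt{-32827 + 9 i \sqrt{201}}$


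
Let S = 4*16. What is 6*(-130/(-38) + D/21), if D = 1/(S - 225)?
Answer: 439492/21413 ≈ 20.525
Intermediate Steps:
S = 64
D = -1/161 (D = 1/(64 - 225) = 1/(-161) = -1/161 ≈ -0.0062112)
6*(-130/(-38) + D/21) = 6*(-130/(-38) - 1/161/21) = 6*(-130*(-1/38) - 1/161*1/21) = 6*(65/19 - 1/3381) = 6*(219746/64239) = 439492/21413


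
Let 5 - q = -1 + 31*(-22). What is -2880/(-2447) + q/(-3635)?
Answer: 8785264/8894845 ≈ 0.98768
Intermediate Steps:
q = 688 (q = 5 - (-1 + 31*(-22)) = 5 - (-1 - 682) = 5 - 1*(-683) = 5 + 683 = 688)
-2880/(-2447) + q/(-3635) = -2880/(-2447) + 688/(-3635) = -2880*(-1/2447) + 688*(-1/3635) = 2880/2447 - 688/3635 = 8785264/8894845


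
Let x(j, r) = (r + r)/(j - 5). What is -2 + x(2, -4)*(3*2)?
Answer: 14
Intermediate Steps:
x(j, r) = 2*r/(-5 + j) (x(j, r) = (2*r)/(-5 + j) = 2*r/(-5 + j))
-2 + x(2, -4)*(3*2) = -2 + (2*(-4)/(-5 + 2))*(3*2) = -2 + (2*(-4)/(-3))*6 = -2 + (2*(-4)*(-⅓))*6 = -2 + (8/3)*6 = -2 + 16 = 14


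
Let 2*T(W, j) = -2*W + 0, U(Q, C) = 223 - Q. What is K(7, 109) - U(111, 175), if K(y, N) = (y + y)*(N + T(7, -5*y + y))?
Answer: 1316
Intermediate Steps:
T(W, j) = -W (T(W, j) = (-2*W + 0)/2 = (-2*W)/2 = -W)
K(y, N) = 2*y*(-7 + N) (K(y, N) = (y + y)*(N - 1*7) = (2*y)*(N - 7) = (2*y)*(-7 + N) = 2*y*(-7 + N))
K(7, 109) - U(111, 175) = 2*7*(-7 + 109) - (223 - 1*111) = 2*7*102 - (223 - 111) = 1428 - 1*112 = 1428 - 112 = 1316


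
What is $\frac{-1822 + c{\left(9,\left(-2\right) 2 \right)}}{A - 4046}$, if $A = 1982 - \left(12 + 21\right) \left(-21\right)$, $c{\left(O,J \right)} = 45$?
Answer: $\frac{1777}{1371} \approx 1.2961$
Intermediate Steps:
$A = 2675$ ($A = 1982 - 33 \left(-21\right) = 1982 - -693 = 1982 + 693 = 2675$)
$\frac{-1822 + c{\left(9,\left(-2\right) 2 \right)}}{A - 4046} = \frac{-1822 + 45}{2675 - 4046} = - \frac{1777}{-1371} = \left(-1777\right) \left(- \frac{1}{1371}\right) = \frac{1777}{1371}$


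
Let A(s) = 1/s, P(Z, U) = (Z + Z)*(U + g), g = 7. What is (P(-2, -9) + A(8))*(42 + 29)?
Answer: 4615/8 ≈ 576.88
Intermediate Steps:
P(Z, U) = 2*Z*(7 + U) (P(Z, U) = (Z + Z)*(U + 7) = (2*Z)*(7 + U) = 2*Z*(7 + U))
(P(-2, -9) + A(8))*(42 + 29) = (2*(-2)*(7 - 9) + 1/8)*(42 + 29) = (2*(-2)*(-2) + ⅛)*71 = (8 + ⅛)*71 = (65/8)*71 = 4615/8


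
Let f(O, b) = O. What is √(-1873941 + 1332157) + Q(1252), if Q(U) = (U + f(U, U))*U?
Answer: 3135008 + 2*I*√135446 ≈ 3.135e+6 + 736.06*I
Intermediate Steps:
Q(U) = 2*U² (Q(U) = (U + U)*U = (2*U)*U = 2*U²)
√(-1873941 + 1332157) + Q(1252) = √(-1873941 + 1332157) + 2*1252² = √(-541784) + 2*1567504 = 2*I*√135446 + 3135008 = 3135008 + 2*I*√135446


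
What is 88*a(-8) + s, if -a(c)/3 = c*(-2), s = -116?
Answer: -4340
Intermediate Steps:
a(c) = 6*c (a(c) = -3*c*(-2) = -(-6)*c = 6*c)
88*a(-8) + s = 88*(6*(-8)) - 116 = 88*(-48) - 116 = -4224 - 116 = -4340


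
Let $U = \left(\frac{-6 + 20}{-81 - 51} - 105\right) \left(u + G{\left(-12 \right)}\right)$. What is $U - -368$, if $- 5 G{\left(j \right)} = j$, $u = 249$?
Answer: $- \frac{2866123}{110} \approx -26056.0$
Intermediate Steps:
$G{\left(j \right)} = - \frac{j}{5}$
$U = - \frac{2906603}{110}$ ($U = \left(\frac{-6 + 20}{-81 - 51} - 105\right) \left(249 - - \frac{12}{5}\right) = \left(\frac{14}{-132} - 105\right) \left(249 + \frac{12}{5}\right) = \left(14 \left(- \frac{1}{132}\right) - 105\right) \frac{1257}{5} = \left(- \frac{7}{66} - 105\right) \frac{1257}{5} = \left(- \frac{6937}{66}\right) \frac{1257}{5} = - \frac{2906603}{110} \approx -26424.0$)
$U - -368 = - \frac{2906603}{110} - -368 = - \frac{2906603}{110} + 368 = - \frac{2866123}{110}$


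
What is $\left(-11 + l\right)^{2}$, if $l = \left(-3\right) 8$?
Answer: $1225$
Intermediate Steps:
$l = -24$
$\left(-11 + l\right)^{2} = \left(-11 - 24\right)^{2} = \left(-35\right)^{2} = 1225$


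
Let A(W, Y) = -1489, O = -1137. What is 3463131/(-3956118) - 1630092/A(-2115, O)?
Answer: 2147893233599/1963553234 ≈ 1093.9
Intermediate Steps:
3463131/(-3956118) - 1630092/A(-2115, O) = 3463131/(-3956118) - 1630092/(-1489) = 3463131*(-1/3956118) - 1630092*(-1/1489) = -1154377/1318706 + 1630092/1489 = 2147893233599/1963553234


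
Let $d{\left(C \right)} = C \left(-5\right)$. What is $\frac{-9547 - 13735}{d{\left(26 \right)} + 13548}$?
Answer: $- \frac{11641}{6709} \approx -1.7351$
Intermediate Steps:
$d{\left(C \right)} = - 5 C$
$\frac{-9547 - 13735}{d{\left(26 \right)} + 13548} = \frac{-9547 - 13735}{\left(-5\right) 26 + 13548} = \frac{-9547 - 13735}{-130 + 13548} = - \frac{23282}{13418} = \left(-23282\right) \frac{1}{13418} = - \frac{11641}{6709}$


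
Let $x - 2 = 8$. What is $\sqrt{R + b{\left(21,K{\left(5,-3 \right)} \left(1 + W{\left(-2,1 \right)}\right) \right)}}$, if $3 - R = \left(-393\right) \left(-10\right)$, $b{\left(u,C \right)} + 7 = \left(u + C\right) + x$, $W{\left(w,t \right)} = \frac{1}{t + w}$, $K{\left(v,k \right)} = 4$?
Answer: $i \sqrt{3903} \approx 62.474 i$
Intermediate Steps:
$x = 10$ ($x = 2 + 8 = 10$)
$b{\left(u,C \right)} = 3 + C + u$ ($b{\left(u,C \right)} = -7 + \left(\left(u + C\right) + 10\right) = -7 + \left(\left(C + u\right) + 10\right) = -7 + \left(10 + C + u\right) = 3 + C + u$)
$R = -3927$ ($R = 3 - \left(-393\right) \left(-10\right) = 3 - 3930 = -3927$)
$\sqrt{R + b{\left(21,K{\left(5,-3 \right)} \left(1 + W{\left(-2,1 \right)}\right) \right)}} = \sqrt{-3927 + \left(3 + 4 \left(1 + \frac{1}{1 - 2}\right) + 21\right)} = \sqrt{-3927 + \left(3 + 4 \left(1 + \frac{1}{-1}\right) + 21\right)} = \sqrt{-3927 + \left(3 + 4 \left(1 - 1\right) + 21\right)} = \sqrt{-3927 + \left(3 + 4 \cdot 0 + 21\right)} = \sqrt{-3927 + \left(3 + 0 + 21\right)} = \sqrt{-3927 + 24} = \sqrt{-3903} = i \sqrt{3903}$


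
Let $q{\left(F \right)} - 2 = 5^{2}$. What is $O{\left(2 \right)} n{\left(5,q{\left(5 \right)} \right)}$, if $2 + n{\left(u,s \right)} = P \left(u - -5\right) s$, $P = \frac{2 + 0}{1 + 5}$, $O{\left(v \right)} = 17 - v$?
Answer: $1320$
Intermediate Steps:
$q{\left(F \right)} = 27$ ($q{\left(F \right)} = 2 + 5^{2} = 2 + 25 = 27$)
$P = \frac{1}{3}$ ($P = \frac{2}{6} = 2 \cdot \frac{1}{6} = \frac{1}{3} \approx 0.33333$)
$n{\left(u,s \right)} = -2 + s \left(\frac{5}{3} + \frac{u}{3}\right)$ ($n{\left(u,s \right)} = -2 + \frac{u - -5}{3} s = -2 + \frac{u + 5}{3} s = -2 + \frac{5 + u}{3} s = -2 + \left(\frac{5}{3} + \frac{u}{3}\right) s = -2 + s \left(\frac{5}{3} + \frac{u}{3}\right)$)
$O{\left(2 \right)} n{\left(5,q{\left(5 \right)} \right)} = \left(17 - 2\right) \left(-2 + \frac{5}{3} \cdot 27 + \frac{1}{3} \cdot 27 \cdot 5\right) = \left(17 - 2\right) \left(-2 + 45 + 45\right) = 15 \cdot 88 = 1320$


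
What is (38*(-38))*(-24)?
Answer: 34656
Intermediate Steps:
(38*(-38))*(-24) = -1444*(-24) = 34656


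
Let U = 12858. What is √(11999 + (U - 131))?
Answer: √24726 ≈ 157.25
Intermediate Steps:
√(11999 + (U - 131)) = √(11999 + (12858 - 131)) = √(11999 + 12727) = √24726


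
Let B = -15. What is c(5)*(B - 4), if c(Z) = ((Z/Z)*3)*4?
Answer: -228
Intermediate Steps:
c(Z) = 12 (c(Z) = (1*3)*4 = 3*4 = 12)
c(5)*(B - 4) = 12*(-15 - 4) = 12*(-19) = -228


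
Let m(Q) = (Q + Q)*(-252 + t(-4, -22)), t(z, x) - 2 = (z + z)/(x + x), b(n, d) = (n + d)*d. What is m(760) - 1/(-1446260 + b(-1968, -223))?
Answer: -4000136752309/10534337 ≈ -3.7972e+5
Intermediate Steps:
b(n, d) = d*(d + n) (b(n, d) = (d + n)*d = d*(d + n))
t(z, x) = 2 + z/x (t(z, x) = 2 + (z + z)/(x + x) = 2 + (2*z)/((2*x)) = 2 + (2*z)*(1/(2*x)) = 2 + z/x)
m(Q) = -5496*Q/11 (m(Q) = (Q + Q)*(-252 + (2 - 4/(-22))) = (2*Q)*(-252 + (2 - 4*(-1/22))) = (2*Q)*(-252 + (2 + 2/11)) = (2*Q)*(-252 + 24/11) = (2*Q)*(-2748/11) = -5496*Q/11)
m(760) - 1/(-1446260 + b(-1968, -223)) = -5496/11*760 - 1/(-1446260 - 223*(-223 - 1968)) = -4176960/11 - 1/(-1446260 - 223*(-2191)) = -4176960/11 - 1/(-1446260 + 488593) = -4176960/11 - 1/(-957667) = -4176960/11 - 1*(-1/957667) = -4176960/11 + 1/957667 = -4000136752309/10534337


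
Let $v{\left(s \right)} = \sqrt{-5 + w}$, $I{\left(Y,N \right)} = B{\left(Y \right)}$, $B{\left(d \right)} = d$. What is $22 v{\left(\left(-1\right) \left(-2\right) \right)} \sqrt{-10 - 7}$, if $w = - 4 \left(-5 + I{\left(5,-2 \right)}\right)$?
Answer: $- 22 \sqrt{85} \approx -202.83$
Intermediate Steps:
$I{\left(Y,N \right)} = Y$
$w = 0$ ($w = - 4 \left(-5 + 5\right) = \left(-4\right) 0 = 0$)
$v{\left(s \right)} = i \sqrt{5}$ ($v{\left(s \right)} = \sqrt{-5 + 0} = \sqrt{-5} = i \sqrt{5}$)
$22 v{\left(\left(-1\right) \left(-2\right) \right)} \sqrt{-10 - 7} = 22 i \sqrt{5} \sqrt{-10 - 7} = 22 i \sqrt{5} \sqrt{-17} = 22 i \sqrt{5} i \sqrt{17} = - 22 \sqrt{85}$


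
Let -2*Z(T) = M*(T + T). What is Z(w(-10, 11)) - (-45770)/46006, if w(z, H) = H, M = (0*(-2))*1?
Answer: 22885/23003 ≈ 0.99487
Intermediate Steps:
M = 0 (M = 0*1 = 0)
Z(T) = 0 (Z(T) = -0*(T + T) = -0*2*T = -½*0 = 0)
Z(w(-10, 11)) - (-45770)/46006 = 0 - (-45770)/46006 = 0 - 1*(-22885/23003) = 0 + 22885/23003 = 22885/23003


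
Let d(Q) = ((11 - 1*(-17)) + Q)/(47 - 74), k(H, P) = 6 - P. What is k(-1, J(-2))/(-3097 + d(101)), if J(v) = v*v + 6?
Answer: 9/6979 ≈ 0.0012896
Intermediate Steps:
J(v) = 6 + v² (J(v) = v² + 6 = 6 + v²)
d(Q) = -28/27 - Q/27 (d(Q) = ((11 + 17) + Q)/(-27) = (28 + Q)*(-1/27) = -28/27 - Q/27)
k(-1, J(-2))/(-3097 + d(101)) = (6 - (6 + (-2)²))/(-3097 + (-28/27 - 1/27*101)) = (6 - (6 + 4))/(-3097 + (-28/27 - 101/27)) = (6 - 1*10)/(-3097 - 43/9) = (6 - 10)/(-27916/9) = -4*(-9/27916) = 9/6979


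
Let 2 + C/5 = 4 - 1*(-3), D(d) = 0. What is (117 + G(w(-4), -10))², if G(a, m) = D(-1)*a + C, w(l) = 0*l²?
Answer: 20164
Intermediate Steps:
C = 25 (C = -10 + 5*(4 - 1*(-3)) = -10 + 5*(4 + 3) = -10 + 5*7 = -10 + 35 = 25)
w(l) = 0
G(a, m) = 25 (G(a, m) = 0*a + 25 = 0 + 25 = 25)
(117 + G(w(-4), -10))² = (117 + 25)² = 142² = 20164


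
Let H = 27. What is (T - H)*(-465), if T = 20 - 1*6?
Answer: 6045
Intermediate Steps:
T = 14 (T = 20 - 6 = 14)
(T - H)*(-465) = (14 - 1*27)*(-465) = (14 - 27)*(-465) = -13*(-465) = 6045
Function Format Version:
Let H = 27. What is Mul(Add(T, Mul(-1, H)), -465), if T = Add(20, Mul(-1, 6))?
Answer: 6045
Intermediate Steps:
T = 14 (T = Add(20, -6) = 14)
Mul(Add(T, Mul(-1, H)), -465) = Mul(Add(14, Mul(-1, 27)), -465) = Mul(Add(14, -27), -465) = Mul(-13, -465) = 6045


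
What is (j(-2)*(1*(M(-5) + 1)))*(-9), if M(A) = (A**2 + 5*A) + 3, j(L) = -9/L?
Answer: -162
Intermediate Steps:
M(A) = 3 + A**2 + 5*A
(j(-2)*(1*(M(-5) + 1)))*(-9) = ((-9/(-2))*(1*((3 + (-5)**2 + 5*(-5)) + 1)))*(-9) = ((-9*(-1/2))*(1*((3 + 25 - 25) + 1)))*(-9) = (9*(1*(3 + 1))/2)*(-9) = (9*(1*4)/2)*(-9) = ((9/2)*4)*(-9) = 18*(-9) = -162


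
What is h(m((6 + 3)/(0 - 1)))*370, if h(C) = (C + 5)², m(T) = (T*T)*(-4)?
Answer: 37651570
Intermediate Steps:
m(T) = -4*T² (m(T) = T²*(-4) = -4*T²)
h(C) = (5 + C)²
h(m((6 + 3)/(0 - 1)))*370 = (5 - 4*(6 + 3)²/(0 - 1)²)²*370 = (5 - 4*(9/(-1))²)²*370 = (5 - 4*(9*(-1))²)²*370 = (5 - 4*(-9)²)²*370 = (5 - 4*81)²*370 = (5 - 324)²*370 = (-319)²*370 = 101761*370 = 37651570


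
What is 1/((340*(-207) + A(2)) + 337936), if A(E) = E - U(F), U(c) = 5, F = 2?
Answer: 1/267553 ≈ 3.7376e-6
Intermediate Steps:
A(E) = -5 + E (A(E) = E - 1*5 = E - 5 = -5 + E)
1/((340*(-207) + A(2)) + 337936) = 1/((340*(-207) + (-5 + 2)) + 337936) = 1/((-70380 - 3) + 337936) = 1/(-70383 + 337936) = 1/267553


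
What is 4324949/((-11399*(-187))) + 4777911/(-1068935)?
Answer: -5561567841128/2278555742155 ≈ -2.4408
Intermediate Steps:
4324949/((-11399*(-187))) + 4777911/(-1068935) = 4324949/2131613 + 4777911*(-1/1068935) = 4324949*(1/2131613) - 4777911/1068935 = 4324949/2131613 - 4777911/1068935 = -5561567841128/2278555742155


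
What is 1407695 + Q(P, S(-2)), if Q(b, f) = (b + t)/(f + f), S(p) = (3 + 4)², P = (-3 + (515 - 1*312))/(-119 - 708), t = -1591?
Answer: 114086733013/81046 ≈ 1.4077e+6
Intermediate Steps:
P = -200/827 (P = (-3 + (515 - 312))/(-827) = (-3 + 203)*(-1/827) = 200*(-1/827) = -200/827 ≈ -0.24184)
S(p) = 49 (S(p) = 7² = 49)
Q(b, f) = (-1591 + b)/(2*f) (Q(b, f) = (b - 1591)/(f + f) = (-1591 + b)/((2*f)) = (-1591 + b)*(1/(2*f)) = (-1591 + b)/(2*f))
1407695 + Q(P, S(-2)) = 1407695 + (½)*(-1591 - 200/827)/49 = 1407695 + (½)*(1/49)*(-1315957/827) = 1407695 - 1315957/81046 = 114086733013/81046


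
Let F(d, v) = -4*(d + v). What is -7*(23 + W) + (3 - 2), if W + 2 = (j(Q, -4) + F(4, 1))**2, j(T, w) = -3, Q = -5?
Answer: -3849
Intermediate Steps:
F(d, v) = -4*d - 4*v
W = 527 (W = -2 + (-3 + (-4*4 - 4*1))**2 = -2 + (-3 + (-16 - 4))**2 = -2 + (-3 - 20)**2 = -2 + (-23)**2 = -2 + 529 = 527)
-7*(23 + W) + (3 - 2) = -7*(23 + 527) + (3 - 2) = -7*550 + 1 = -3850 + 1 = -3849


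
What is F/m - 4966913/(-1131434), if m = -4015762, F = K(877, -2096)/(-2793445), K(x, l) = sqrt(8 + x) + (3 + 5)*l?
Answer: 27858943846370388429/6346105978221674530 + sqrt(885)/11217810280090 ≈ 4.3899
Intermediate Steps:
K(x, l) = sqrt(8 + x) + 8*l
F = 16768/2793445 - sqrt(885)/2793445 (F = (sqrt(8 + 877) + 8*(-2096))/(-2793445) = (sqrt(885) - 16768)*(-1/2793445) = (-16768 + sqrt(885))*(-1/2793445) = 16768/2793445 - sqrt(885)/2793445 ≈ 0.0059920)
F/m - 4966913/(-1131434) = (16768/2793445 - sqrt(885)/2793445)/(-4015762) - 4966913/(-1131434) = (16768/2793445 - sqrt(885)/2793445)*(-1/4015762) - 4966913*(-1/1131434) = (-8384/5608905140045 + sqrt(885)/11217810280090) + 4966913/1131434 = 27858943846370388429/6346105978221674530 + sqrt(885)/11217810280090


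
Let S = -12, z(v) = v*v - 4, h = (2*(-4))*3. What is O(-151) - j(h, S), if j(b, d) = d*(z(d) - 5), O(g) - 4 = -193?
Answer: 1431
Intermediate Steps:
h = -24 (h = -8*3 = -24)
O(g) = -189 (O(g) = 4 - 193 = -189)
z(v) = -4 + v**2 (z(v) = v**2 - 4 = -4 + v**2)
j(b, d) = d*(-9 + d**2) (j(b, d) = d*((-4 + d**2) - 5) = d*(-9 + d**2))
O(-151) - j(h, S) = -189 - (-12)*(-9 + (-12)**2) = -189 - (-12)*(-9 + 144) = -189 - (-12)*135 = -189 - 1*(-1620) = -189 + 1620 = 1431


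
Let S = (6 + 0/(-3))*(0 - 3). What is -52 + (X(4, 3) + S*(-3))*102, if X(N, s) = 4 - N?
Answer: 5456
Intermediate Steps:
S = -18 (S = (6 + 0*(-1/3))*(-3) = (6 + 0)*(-3) = 6*(-3) = -18)
-52 + (X(4, 3) + S*(-3))*102 = -52 + ((4 - 1*4) - 18*(-3))*102 = -52 + ((4 - 4) + 54)*102 = -52 + (0 + 54)*102 = -52 + 54*102 = -52 + 5508 = 5456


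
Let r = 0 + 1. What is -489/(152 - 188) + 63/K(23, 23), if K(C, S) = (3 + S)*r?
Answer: 2497/156 ≈ 16.006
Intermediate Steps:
r = 1
K(C, S) = 3 + S (K(C, S) = (3 + S)*1 = 3 + S)
-489/(152 - 188) + 63/K(23, 23) = -489/(152 - 188) + 63/(3 + 23) = -489/(-36) + 63/26 = -489*(-1/36) + 63*(1/26) = 163/12 + 63/26 = 2497/156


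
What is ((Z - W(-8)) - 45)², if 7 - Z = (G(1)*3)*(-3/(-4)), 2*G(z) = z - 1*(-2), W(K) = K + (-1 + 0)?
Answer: 67081/64 ≈ 1048.1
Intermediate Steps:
W(K) = -1 + K (W(K) = K - 1 = -1 + K)
G(z) = 1 + z/2 (G(z) = (z - 1*(-2))/2 = (z + 2)/2 = (2 + z)/2 = 1 + z/2)
Z = 29/8 (Z = 7 - (1 + (½)*1)*3*(-3/(-4)) = 7 - (1 + ½)*3*(-3*(-¼)) = 7 - (3/2)*3*3/4 = 7 - 9*3/(2*4) = 7 - 1*27/8 = 7 - 27/8 = 29/8 ≈ 3.6250)
((Z - W(-8)) - 45)² = ((29/8 - (-1 - 8)) - 45)² = ((29/8 - 1*(-9)) - 45)² = ((29/8 + 9) - 45)² = (101/8 - 45)² = (-259/8)² = 67081/64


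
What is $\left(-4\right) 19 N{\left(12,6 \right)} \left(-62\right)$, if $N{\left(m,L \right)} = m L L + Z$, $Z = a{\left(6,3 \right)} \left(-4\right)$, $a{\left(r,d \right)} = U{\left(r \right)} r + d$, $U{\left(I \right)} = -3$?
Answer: $2318304$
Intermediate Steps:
$a{\left(r,d \right)} = d - 3 r$ ($a{\left(r,d \right)} = - 3 r + d = d - 3 r$)
$Z = 60$ ($Z = \left(3 - 18\right) \left(-4\right) = \left(-15\right) \left(-4\right) = 60$)
$N{\left(m,L \right)} = 60 + m L^{2}$ ($N{\left(m,L \right)} = m L L + 60 = L m L + 60 = m L^{2} + 60 = 60 + m L^{2}$)
$\left(-4\right) 19 N{\left(12,6 \right)} \left(-62\right) = \left(-4\right) 19 \left(60 + 12 \cdot 6^{2}\right) \left(-62\right) = - 76 \left(60 + 12 \cdot 36\right) \left(-62\right) = - 76 \left(60 + 432\right) \left(-62\right) = \left(-76\right) 492 \left(-62\right) = \left(-37392\right) \left(-62\right) = 2318304$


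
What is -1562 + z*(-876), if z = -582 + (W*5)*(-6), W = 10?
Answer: 771070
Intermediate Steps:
z = -882 (z = -582 + (10*5)*(-6) = -582 + 50*(-6) = -582 - 300 = -882)
-1562 + z*(-876) = -1562 - 882*(-876) = -1562 + 772632 = 771070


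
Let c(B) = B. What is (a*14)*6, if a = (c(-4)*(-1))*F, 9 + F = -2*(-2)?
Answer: -1680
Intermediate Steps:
F = -5 (F = -9 - 2*(-2) = -9 + 4 = -5)
a = -20 (a = -4*(-1)*(-5) = 4*(-5) = -20)
(a*14)*6 = -20*14*6 = -280*6 = -1680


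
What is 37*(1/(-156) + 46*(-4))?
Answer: -1062085/156 ≈ -6808.2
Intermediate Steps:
37*(1/(-156) + 46*(-4)) = 37*(-1/156 - 184) = 37*(-28705/156) = -1062085/156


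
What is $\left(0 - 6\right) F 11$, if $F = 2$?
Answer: $-132$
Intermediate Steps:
$\left(0 - 6\right) F 11 = \left(0 - 6\right) 2 \cdot 11 = \left(-6\right) 2 \cdot 11 = \left(-12\right) 11 = -132$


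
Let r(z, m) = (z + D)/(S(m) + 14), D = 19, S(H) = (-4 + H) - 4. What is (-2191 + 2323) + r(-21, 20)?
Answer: 1715/13 ≈ 131.92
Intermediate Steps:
S(H) = -8 + H
r(z, m) = (19 + z)/(6 + m) (r(z, m) = (z + 19)/((-8 + m) + 14) = (19 + z)/(6 + m))
(-2191 + 2323) + r(-21, 20) = (-2191 + 2323) + (19 - 21)/(6 + 20) = 132 - 2/26 = 132 + (1/26)*(-2) = 132 - 1/13 = 1715/13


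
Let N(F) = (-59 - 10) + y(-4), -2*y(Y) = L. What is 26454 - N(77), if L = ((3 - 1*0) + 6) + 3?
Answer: 26529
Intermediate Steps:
L = 12 (L = ((3 + 0) + 6) + 3 = (3 + 6) + 3 = 9 + 3 = 12)
y(Y) = -6 (y(Y) = -1/2*12 = -6)
N(F) = -75 (N(F) = (-59 - 10) - 6 = -69 - 6 = -75)
26454 - N(77) = 26454 - 1*(-75) = 26454 + 75 = 26529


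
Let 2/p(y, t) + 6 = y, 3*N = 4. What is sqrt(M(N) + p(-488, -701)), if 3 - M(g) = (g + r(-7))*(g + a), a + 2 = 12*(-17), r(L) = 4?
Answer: 2*sqrt(150249359)/741 ≈ 33.084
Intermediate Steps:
N = 4/3 (N = (1/3)*4 = 4/3 ≈ 1.3333)
p(y, t) = 2/(-6 + y)
a = -206 (a = -2 + 12*(-17) = -2 - 204 = -206)
M(g) = 3 - (-206 + g)*(4 + g) (M(g) = 3 - (g + 4)*(g - 206) = 3 - (4 + g)*(-206 + g) = 3 - (-206 + g)*(4 + g))
sqrt(M(N) + p(-488, -701)) = sqrt((827 - (4/3)**2 + 202*(4/3)) + 2/(-6 - 488)) = sqrt((827 - 1*16/9 + 808/3) + 2/(-494)) = sqrt((827 - 16/9 + 808/3) + 2*(-1/494)) = sqrt(9851/9 - 1/247) = sqrt(2433188/2223) = 2*sqrt(150249359)/741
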